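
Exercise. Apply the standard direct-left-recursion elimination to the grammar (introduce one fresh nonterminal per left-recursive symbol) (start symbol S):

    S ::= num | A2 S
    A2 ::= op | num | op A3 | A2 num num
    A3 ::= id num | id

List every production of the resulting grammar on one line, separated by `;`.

Directly left-recursive nonterminal: A2.
For A2: α = {num num}, β = {op, num, op A3}. Rewrite as A2 → β A2' and A2' → α A2' | ε.

S ::= num | A2 S; A2 ::= op A2' | num A2' | op A3 A2'; A3 ::= id num | id; A2' ::= num num A2' | ε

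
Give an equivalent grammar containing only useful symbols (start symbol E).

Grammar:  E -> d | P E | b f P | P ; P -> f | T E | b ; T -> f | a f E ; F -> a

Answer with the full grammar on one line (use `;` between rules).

E -> d | P E | b f P | P; P -> f | T E | b; T -> f | a f E

Generating nonterminals: {E, F, P, T}.
Reachable from E after that: {E, P, T}.
Removed useless symbols: {F} and every production mentioning them.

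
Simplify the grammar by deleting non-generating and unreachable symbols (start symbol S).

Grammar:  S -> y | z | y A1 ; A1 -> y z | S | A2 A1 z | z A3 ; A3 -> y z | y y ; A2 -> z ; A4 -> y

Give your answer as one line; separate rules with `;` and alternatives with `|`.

S -> y | z | y A1; A1 -> y z | S | A2 A1 z | z A3; A3 -> y z | y y; A2 -> z

Generating nonterminals: {A1, A2, A3, A4, S}.
Reachable from S after that: {A1, A2, A3, S}.
Removed useless symbols: {A4} and every production mentioning them.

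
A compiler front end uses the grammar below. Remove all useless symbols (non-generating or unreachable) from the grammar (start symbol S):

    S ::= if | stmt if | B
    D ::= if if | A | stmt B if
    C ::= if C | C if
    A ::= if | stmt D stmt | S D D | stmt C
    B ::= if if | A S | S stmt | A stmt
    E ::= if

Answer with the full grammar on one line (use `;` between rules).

Generating nonterminals: {A, B, D, E, S}.
Reachable from S after that: {A, B, D, S}.
Removed useless symbols: {C, E} and every production mentioning them.

S ::= if | stmt if | B; D ::= if if | A | stmt B if; A ::= if | stmt D stmt | S D D; B ::= if if | A S | S stmt | A stmt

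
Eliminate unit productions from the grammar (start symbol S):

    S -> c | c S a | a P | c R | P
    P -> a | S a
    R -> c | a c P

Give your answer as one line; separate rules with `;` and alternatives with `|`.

Unit pairs: S ⇒* {P}.
For every A with A ⇒* B via unit rules, add B's non-unit alternatives to A; then delete every rule of the form X → Y.

S -> c | c S a | a P | c R | a | S a; P -> a | S a; R -> c | a c P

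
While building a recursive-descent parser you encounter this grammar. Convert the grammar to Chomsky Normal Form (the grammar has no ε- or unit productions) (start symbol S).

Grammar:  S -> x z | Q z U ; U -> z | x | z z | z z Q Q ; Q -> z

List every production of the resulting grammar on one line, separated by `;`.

S -> X1 X2 | Q Y1; U -> z | x | X2 X2 | X2 Y2; Q -> z; X1 -> x; X2 -> z; Y1 -> X2 U; Y2 -> X2 Y3; Y3 -> Q Q

Introduce a nonterminal for each terminal appearing in a rule of length ≥ 2: X1 → x, X2 → z.
Binarize each right-hand side of length ≥ 3 by chaining fresh nonterminals (Y1, Y2, …): affected rules were S → Q X2 U; U → X2 X2 Q Q.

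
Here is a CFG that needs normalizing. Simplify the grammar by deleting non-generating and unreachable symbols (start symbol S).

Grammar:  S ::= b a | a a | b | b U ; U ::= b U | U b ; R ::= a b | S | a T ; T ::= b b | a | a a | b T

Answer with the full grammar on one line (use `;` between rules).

Generating nonterminals: {R, S, T}.
Reachable from S after that: {S}.
Removed useless symbols: {R, T, U} and every production mentioning them.

S ::= b a | a a | b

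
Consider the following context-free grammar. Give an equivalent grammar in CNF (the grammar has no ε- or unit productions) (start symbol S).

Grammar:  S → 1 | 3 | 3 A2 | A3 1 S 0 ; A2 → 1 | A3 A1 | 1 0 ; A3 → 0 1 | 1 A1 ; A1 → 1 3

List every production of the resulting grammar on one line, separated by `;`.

S → 1 | 3 | X1 A2 | A3 Y1; A2 → 1 | A3 A1 | X2 X3; A3 → X3 X2 | X2 A1; A1 → X2 X1; X1 → 3; X2 → 1; X3 → 0; Y1 → X2 Y2; Y2 → S X3

Introduce a nonterminal for each terminal appearing in a rule of length ≥ 2: X1 → 3, X2 → 1, X3 → 0.
Binarize each right-hand side of length ≥ 3 by chaining fresh nonterminals (Y1, Y2, …): affected rules were S → A3 X2 S X3.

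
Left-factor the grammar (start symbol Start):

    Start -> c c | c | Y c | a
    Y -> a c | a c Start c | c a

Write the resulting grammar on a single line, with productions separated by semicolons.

Start -> Y c | a | c Start1; Y -> c a | a c Y1; Start1 -> c | ε; Y1 -> ε | Start c

Start has alternatives sharing prefix 'c': factor to Start → c Start1 with Start1 → c | ε.
Y has alternatives sharing prefix 'a c': factor to Y → a c Y1 with Y1 → ε | Start c.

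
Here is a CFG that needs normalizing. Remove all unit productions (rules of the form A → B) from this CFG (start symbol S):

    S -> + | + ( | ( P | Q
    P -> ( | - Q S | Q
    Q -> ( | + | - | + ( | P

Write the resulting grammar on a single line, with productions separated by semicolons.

Unit pairs: P ⇒* {Q}; Q ⇒* {P}; S ⇒* {P, Q}.
For every A with A ⇒* B via unit rules, add B's non-unit alternatives to A; then delete every rule of the form X → Y.

S -> + | + ( | ( P | ( | - Q S | -; P -> ( | - Q S | + | - | + (; Q -> ( | - Q S | + | - | + (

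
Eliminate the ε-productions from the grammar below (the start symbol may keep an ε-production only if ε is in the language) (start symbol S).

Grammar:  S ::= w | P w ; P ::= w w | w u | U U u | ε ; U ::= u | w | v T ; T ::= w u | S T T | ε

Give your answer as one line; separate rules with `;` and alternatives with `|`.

Nullable set = {P, T}.
ε ∉ L(G), so no ε-production is kept.
Add the nullable-subset variants: U → v T gives v T | v. T → S T T gives S T T | S T | S.

S ::= w | P w; P ::= w w | w u | U U u; U ::= u | w | v T | v; T ::= w u | S T T | S T | S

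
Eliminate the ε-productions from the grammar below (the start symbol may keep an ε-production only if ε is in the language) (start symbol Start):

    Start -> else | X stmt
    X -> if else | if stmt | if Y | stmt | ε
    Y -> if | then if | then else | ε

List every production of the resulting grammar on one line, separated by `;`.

Start -> else | X stmt | stmt; X -> if else | if stmt | if Y | if | stmt; Y -> if | then if | then else

Nullable nonterminals: {X, Y}.
ε ∉ L(G), so no ε-production is kept.
Expand every rule over subsets of its nullable positions: Start → X stmt gives X stmt | stmt. X → if Y gives if Y | if.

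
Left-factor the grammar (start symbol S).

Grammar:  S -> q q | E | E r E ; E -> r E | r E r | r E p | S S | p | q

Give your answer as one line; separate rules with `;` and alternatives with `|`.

S -> q q | E S'; E -> S S | p | q | r E E'; S' -> eps | r E; E' -> eps | r | p

S has alternatives sharing prefix 'E': factor to S → E S' with S' → ε | r E.
E has alternatives sharing prefix 'r E': factor to E → r E E' with E' → ε | r | p.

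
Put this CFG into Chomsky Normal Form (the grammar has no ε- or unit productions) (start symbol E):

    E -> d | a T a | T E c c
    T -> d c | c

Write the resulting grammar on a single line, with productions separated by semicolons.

Introduce a nonterminal for each terminal appearing in a rule of length ≥ 2: X1 → a, X2 → c, X3 → d.
Binarize each right-hand side of length ≥ 3 by chaining fresh nonterminals (Y1, Y2, …): affected rules were E → X1 T X1; E → T E X2 X2.

E -> d | X1 Y1 | T Y2; T -> X3 X2 | c; X1 -> a; X2 -> c; X3 -> d; Y1 -> T X1; Y2 -> E Y3; Y3 -> X2 X2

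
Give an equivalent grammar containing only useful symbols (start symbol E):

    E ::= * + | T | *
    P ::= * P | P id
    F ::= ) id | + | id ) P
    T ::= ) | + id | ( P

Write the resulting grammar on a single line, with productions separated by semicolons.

Generating nonterminals: {E, F, T}.
Reachable from E after that: {E, T}.
Removed useless symbols: {F, P} and every production mentioning them.

E ::= * + | T | *; T ::= ) | + id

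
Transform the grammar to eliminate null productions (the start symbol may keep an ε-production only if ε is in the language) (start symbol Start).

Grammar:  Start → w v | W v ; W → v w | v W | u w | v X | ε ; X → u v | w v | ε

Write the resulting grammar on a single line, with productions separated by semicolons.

Nullable set = {W, X}.
ε ∉ L(G), so no ε-production is kept.
Expand every rule over subsets of its nullable positions: Start → W v gives W v | v. W → v W gives v W | v.

Start → w v | W v | v; W → v w | v W | v | u w | v X; X → u v | w v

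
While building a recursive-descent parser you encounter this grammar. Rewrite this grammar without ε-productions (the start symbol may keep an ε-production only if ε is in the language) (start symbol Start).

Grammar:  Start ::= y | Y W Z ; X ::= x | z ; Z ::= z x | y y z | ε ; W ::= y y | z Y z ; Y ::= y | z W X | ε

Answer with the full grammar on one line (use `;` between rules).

Nullable set = {Y, Z}.
ε ∉ L(G), so no ε-production is kept.
Expand every rule over subsets of its nullable positions: Start → Y W Z gives Y W Z | Y W | W Z | W. W → z Y z gives z Y z | z z.

Start ::= y | Y W Z | Y W | W Z | W; X ::= x | z; Z ::= z x | y y z; W ::= y y | z Y z | z z; Y ::= y | z W X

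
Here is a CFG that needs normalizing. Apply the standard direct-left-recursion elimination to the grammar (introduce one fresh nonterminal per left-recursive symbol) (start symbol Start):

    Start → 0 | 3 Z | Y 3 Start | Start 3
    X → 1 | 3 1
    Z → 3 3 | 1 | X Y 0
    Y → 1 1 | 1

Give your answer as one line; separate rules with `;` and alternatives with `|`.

Start → 0 Start1 | 3 Z Start1 | Y 3 Start Start1; X → 1 | 3 1; Z → 3 3 | 1 | X Y 0; Y → 1 1 | 1; Start1 → 3 Start1 | ε

Start is directly left-recursive.
For Start: α = {3}, β = {0, 3 Z, Y 3 Start}. Rewrite as Start → β Start1 and Start1 → α Start1 | ε.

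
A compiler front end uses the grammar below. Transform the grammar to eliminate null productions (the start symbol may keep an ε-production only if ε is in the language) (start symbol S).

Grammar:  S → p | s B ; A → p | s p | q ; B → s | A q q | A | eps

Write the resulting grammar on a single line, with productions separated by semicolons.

S → p | s B | s; A → p | s p | q; B → s | A q q | A

Nullable set = {B}.
ε ∉ L(G), so no ε-production is kept.
For each production, add variants omitting each subset of nullable occurrences: S → s B gives s B | s.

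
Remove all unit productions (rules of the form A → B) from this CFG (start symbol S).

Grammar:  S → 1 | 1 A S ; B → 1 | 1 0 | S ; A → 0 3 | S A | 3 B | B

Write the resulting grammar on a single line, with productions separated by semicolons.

Unit pairs: A ⇒* {B, S}; B ⇒* {S}.
Replace each nonterminal's rules with the union of the non-unit rules of every nonterminal it unit-derives.

S → 1 | 1 A S; B → 1 | 1 0 | 1 A S; A → 1 | 1 0 | 1 A S | 0 3 | S A | 3 B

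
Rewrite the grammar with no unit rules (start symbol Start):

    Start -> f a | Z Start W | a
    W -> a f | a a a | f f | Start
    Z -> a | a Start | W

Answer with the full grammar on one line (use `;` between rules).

Start -> f a | Z Start W | a; W -> f a | Z Start W | a | a f | a a a | f f; Z -> a | a Start | f a | Z Start W | a f | a a a | f f

Unit pairs: W ⇒* {Start}; Z ⇒* {Start, W}.
For each unit pair (A, B), copy every non-unit production of B to A, then drop all unit productions.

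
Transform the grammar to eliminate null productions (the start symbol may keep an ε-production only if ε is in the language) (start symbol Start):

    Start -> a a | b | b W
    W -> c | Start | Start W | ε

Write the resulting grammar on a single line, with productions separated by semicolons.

Start -> a a | b | b W; W -> c | Start | Start W

Nullable set = {W}.
ε ∉ L(G), so no ε-production is kept.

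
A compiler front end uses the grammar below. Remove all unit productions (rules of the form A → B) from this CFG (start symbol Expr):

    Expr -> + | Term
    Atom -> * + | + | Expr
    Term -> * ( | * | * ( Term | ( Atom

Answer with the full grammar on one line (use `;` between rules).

Expr -> * ( | * | * ( Term | ( Atom | +; Atom -> * ( | * | * ( Term | ( Atom | * + | +; Term -> * ( | * | * ( Term | ( Atom

Unit pairs: Atom ⇒* {Expr, Term}; Expr ⇒* {Term}.
For every A with A ⇒* B via unit rules, add B's non-unit alternatives to A; then delete every rule of the form X → Y.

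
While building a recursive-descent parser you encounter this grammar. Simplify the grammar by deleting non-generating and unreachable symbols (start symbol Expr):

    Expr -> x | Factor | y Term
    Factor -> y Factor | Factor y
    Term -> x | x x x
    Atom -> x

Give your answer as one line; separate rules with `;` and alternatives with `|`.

Expr -> x | y Term; Term -> x | x x x

Generating nonterminals: {Atom, Expr, Term}.
Reachable from Expr after that: {Expr, Term}.
Removed useless symbols: {Atom, Factor} and every production mentioning them.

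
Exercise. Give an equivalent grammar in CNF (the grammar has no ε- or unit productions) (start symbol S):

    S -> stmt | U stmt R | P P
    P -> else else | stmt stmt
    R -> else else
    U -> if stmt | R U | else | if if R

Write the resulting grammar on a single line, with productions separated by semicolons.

Introduce a nonterminal for each terminal appearing in a rule of length ≥ 2: X1 → stmt, X2 → else, X3 → if.
Binarize each right-hand side of length ≥ 3 by chaining fresh nonterminals (Y1, Y2, …): affected rules were S → U X1 R; U → X3 X3 R.

S -> stmt | U Y1 | P P; P -> X2 X2 | X1 X1; R -> X2 X2; U -> X3 X1 | R U | else | X3 Y2; X1 -> stmt; X2 -> else; X3 -> if; Y1 -> X1 R; Y2 -> X3 R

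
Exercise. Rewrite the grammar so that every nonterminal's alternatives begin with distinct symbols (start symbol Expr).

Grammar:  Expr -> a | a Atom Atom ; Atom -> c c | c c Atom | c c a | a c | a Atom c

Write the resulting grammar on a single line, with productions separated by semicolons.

Expr -> a Expr1; Atom -> c c Atom1 | a Atom2; Expr1 -> eps | Atom Atom; Atom1 -> eps | Atom | a; Atom2 -> c | Atom c

Expr has alternatives sharing prefix 'a': factor to Expr → a Expr1 with Expr1 → ε | Atom Atom.
Atom has alternatives sharing prefix 'c c': factor to Atom → c c Atom1 with Atom1 → ε | Atom | a.
Atom has alternatives sharing prefix 'a': factor to Atom → a Atom2 with Atom2 → c | Atom c.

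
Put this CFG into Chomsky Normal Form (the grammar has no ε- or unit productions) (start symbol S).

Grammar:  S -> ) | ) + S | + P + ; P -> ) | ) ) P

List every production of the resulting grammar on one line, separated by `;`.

Introduce a nonterminal for each terminal appearing in a rule of length ≥ 2: X1 → ), X2 → +.
Binarize each right-hand side of length ≥ 3 by chaining fresh nonterminals (Y1, Y2, …): affected rules were S → X1 X2 S; S → X2 P X2; P → X1 X1 P.

S -> ) | X1 Y1 | X2 Y2; P -> ) | X1 Y3; X1 -> ); X2 -> +; Y1 -> X2 S; Y2 -> P X2; Y3 -> X1 P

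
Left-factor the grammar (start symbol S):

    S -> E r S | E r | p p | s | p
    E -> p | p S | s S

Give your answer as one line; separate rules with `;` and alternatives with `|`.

S -> s | E r S' | p S''; E -> s S | p E'; S' -> S | ε; S'' -> p | ε; E' -> ε | S

S has alternatives sharing prefix 'E r': factor to S → E r S' with S' → S | ε.
S has alternatives sharing prefix 'p': factor to S → p S'' with S'' → p | ε.
E has alternatives sharing prefix 'p': factor to E → p E' with E' → ε | S.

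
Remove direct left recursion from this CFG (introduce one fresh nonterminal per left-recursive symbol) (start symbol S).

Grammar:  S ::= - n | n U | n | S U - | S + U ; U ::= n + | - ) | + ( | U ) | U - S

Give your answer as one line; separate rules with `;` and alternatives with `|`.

Left recursion appears on S, U.
For S: α = {U -, + U}, β = {- n, n U, n}. Rewrite as S → β S' and S' → α S' | ε.
For U: α = {), - S}, β = {n +, - ), + (}. Rewrite as U → β U' and U' → α U' | ε.

S ::= - n S' | n U S' | n S'; U ::= n + U' | - ) U' | + ( U'; S' ::= U - S' | + U S' | eps; U' ::= ) U' | - S U' | eps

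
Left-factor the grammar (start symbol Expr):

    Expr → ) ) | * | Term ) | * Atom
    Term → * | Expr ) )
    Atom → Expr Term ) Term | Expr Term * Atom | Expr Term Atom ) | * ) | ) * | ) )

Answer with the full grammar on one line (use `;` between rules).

Expr → ) ) | Term ) | * Expr1; Term → * | Expr ) ); Atom → * ) | Expr Term Atom1 | ) Atom2; Expr1 → ε | Atom; Atom1 → ) Term | * Atom | Atom ); Atom2 → * | )

Expr has alternatives sharing prefix '*': factor to Expr → * Expr1 with Expr1 → ε | Atom.
Atom has alternatives sharing prefix 'Expr Term': factor to Atom → Expr Term Atom1 with Atom1 → ) Term | * Atom | Atom ).
Atom has alternatives sharing prefix ')': factor to Atom → ) Atom2 with Atom2 → * | ).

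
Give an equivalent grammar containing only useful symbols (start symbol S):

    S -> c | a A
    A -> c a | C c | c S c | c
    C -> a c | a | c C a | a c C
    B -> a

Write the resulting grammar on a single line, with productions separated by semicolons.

S -> c | a A; A -> c a | C c | c S c | c; C -> a c | a | c C a | a c C

Generating nonterminals: {A, B, C, S}.
Reachable from S after that: {A, C, S}.
Removed useless symbols: {B} and every production mentioning them.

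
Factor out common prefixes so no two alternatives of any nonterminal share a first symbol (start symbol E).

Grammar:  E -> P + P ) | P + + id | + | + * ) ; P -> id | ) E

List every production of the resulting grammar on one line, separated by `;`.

E has alternatives sharing prefix 'P +': factor to E → P + E' with E' → P ) | + id.
E has alternatives sharing prefix '+': factor to E → + E'' with E'' → ε | * ).

E -> P + E' | + E''; P -> id | ) E; E' -> P ) | + id; E'' -> ε | * )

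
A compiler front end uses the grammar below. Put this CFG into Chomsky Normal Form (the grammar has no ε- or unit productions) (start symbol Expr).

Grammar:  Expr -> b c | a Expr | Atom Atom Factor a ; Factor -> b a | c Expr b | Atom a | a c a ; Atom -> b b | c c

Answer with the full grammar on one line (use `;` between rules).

Introduce a nonterminal for each terminal appearing in a rule of length ≥ 2: X1 → b, X2 → c, X3 → a.
Binarize each right-hand side of length ≥ 3 by chaining fresh nonterminals (Y1, Y2, …): affected rules were Expr → Atom Atom Factor X3; Factor → X2 Expr X1; Factor → X3 X2 X3.

Expr -> X1 X2 | X3 Expr | Atom Y1; Factor -> X1 X3 | X2 Y3 | Atom X3 | X3 Y4; Atom -> X1 X1 | X2 X2; X1 -> b; X2 -> c; X3 -> a; Y1 -> Atom Y2; Y2 -> Factor X3; Y3 -> Expr X1; Y4 -> X2 X3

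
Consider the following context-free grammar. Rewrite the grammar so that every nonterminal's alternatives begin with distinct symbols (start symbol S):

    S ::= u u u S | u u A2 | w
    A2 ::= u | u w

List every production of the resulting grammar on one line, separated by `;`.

S has alternatives sharing prefix 'u u': factor to S → u u S' with S' → u S | A2.
A2 has alternatives sharing prefix 'u': factor to A2 → u A2' with A2' → ε | w.

S ::= w | u u S'; A2 ::= u A2'; S' ::= u S | A2; A2' ::= ε | w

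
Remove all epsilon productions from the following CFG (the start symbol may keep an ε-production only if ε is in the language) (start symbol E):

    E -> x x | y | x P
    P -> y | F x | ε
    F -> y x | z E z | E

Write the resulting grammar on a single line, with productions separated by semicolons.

E -> x x | y | x P | x; P -> y | F x; F -> y x | z E z | E

The nullable symbols are {P}.
ε ∉ L(G), so no ε-production is kept.
Expand every rule over subsets of its nullable positions: E → x P gives x P | x.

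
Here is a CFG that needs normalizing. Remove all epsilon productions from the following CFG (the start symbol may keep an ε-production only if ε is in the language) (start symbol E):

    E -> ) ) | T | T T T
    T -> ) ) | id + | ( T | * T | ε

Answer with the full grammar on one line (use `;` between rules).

The nullable symbols are {E, T}.
ε ∈ L(G) since E is nullable, so keep E → ε.
Expand every rule over subsets of its nullable positions: E → T T T gives T T T | T T. T → ( T gives ( T | (. T → * T gives * T | *.

E -> ) ) | T | T T T | T T | ε; T -> ) ) | id + | ( T | ( | * T | *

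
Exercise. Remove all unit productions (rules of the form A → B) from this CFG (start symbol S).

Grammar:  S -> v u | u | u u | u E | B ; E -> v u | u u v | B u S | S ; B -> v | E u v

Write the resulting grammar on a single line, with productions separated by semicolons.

Unit pairs: E ⇒* {B, S}; S ⇒* {B}.
For every A with A ⇒* B via unit rules, add B's non-unit alternatives to A; then delete every rule of the form X → Y.

S -> v | E u v | v u | u | u u | u E; E -> v | E u v | v u | u u v | B u S | u | u u | u E; B -> v | E u v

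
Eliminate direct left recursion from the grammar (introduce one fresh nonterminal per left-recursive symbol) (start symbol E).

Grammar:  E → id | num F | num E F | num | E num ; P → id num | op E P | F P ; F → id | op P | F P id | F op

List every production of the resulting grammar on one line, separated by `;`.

E → id E' | num F E' | num E F E' | num E'; P → id num | op E P | F P; F → id F' | op P F'; E' → num E' | eps; F' → P id F' | op F' | eps

E, F are directly left-recursive.
For E: α = {num}, β = {id, num F, num E F, num}. Rewrite as E → β E' and E' → α E' | ε.
For F: α = {P id, op}, β = {id, op P}. Rewrite as F → β F' and F' → α F' | ε.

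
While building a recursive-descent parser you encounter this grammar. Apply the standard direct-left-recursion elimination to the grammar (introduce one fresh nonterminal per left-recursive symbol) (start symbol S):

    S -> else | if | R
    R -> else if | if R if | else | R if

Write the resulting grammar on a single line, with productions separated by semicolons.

R is directly left-recursive.
For R: α = {if}, β = {else if, if R if, else}. Rewrite as R → β R' and R' → α R' | ε.

S -> else | if | R; R -> else if R' | if R if R' | else R'; R' -> if R' | ε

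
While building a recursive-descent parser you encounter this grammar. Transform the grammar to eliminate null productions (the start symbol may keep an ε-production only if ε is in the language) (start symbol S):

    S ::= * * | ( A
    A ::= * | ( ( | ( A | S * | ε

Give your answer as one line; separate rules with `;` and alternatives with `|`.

The nullable symbols are {A}.
ε ∉ L(G), so no ε-production is kept.
For each production, add variants omitting each subset of nullable occurrences: S → ( A gives ( A | (. A → ( A gives ( A | (.

S ::= * * | ( A | (; A ::= * | ( ( | ( A | ( | S *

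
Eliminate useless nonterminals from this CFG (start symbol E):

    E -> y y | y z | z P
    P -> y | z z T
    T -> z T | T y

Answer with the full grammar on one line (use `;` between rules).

Generating nonterminals: {E, P}.
Reachable from E after that: {E, P}.
Removed useless symbols: {T} and every production mentioning them.

E -> y y | y z | z P; P -> y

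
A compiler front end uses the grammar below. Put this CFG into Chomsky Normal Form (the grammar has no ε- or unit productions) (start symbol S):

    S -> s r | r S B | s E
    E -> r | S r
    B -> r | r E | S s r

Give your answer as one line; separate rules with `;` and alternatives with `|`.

S -> X1 X2 | X2 Y1 | X1 E; E -> r | S X2; B -> r | X2 E | S Y2; X1 -> s; X2 -> r; Y1 -> S B; Y2 -> X1 X2

Introduce a nonterminal for each terminal appearing in a rule of length ≥ 2: X1 → s, X2 → r.
Binarize each right-hand side of length ≥ 3 by chaining fresh nonterminals (Y1, Y2, …): affected rules were S → X2 S B; B → S X1 X2.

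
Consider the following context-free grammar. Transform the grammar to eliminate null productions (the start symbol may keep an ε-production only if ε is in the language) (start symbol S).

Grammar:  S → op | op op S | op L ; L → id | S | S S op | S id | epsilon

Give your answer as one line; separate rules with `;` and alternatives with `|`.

S → op | op op S | op L; L → id | S | S S op | S id

The nullable symbols are {L}.
ε ∉ L(G), so no ε-production is kept.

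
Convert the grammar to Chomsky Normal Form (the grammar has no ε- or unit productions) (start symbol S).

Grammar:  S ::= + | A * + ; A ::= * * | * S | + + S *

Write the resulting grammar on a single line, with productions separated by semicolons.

Introduce a nonterminal for each terminal appearing in a rule of length ≥ 2: X1 → *, X2 → +.
Binarize each right-hand side of length ≥ 3 by chaining fresh nonterminals (Y1, Y2, …): affected rules were S → A X1 X2; A → X2 X2 S X1.

S ::= + | A Y1; A ::= X1 X1 | X1 S | X2 Y2; X1 ::= *; X2 ::= +; Y1 ::= X1 X2; Y2 ::= X2 Y3; Y3 ::= S X1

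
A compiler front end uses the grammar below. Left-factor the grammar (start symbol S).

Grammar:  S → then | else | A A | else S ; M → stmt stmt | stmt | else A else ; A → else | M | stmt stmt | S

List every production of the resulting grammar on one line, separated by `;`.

S has alternatives sharing prefix 'else': factor to S → else S' with S' → ε | S.
M has alternatives sharing prefix 'stmt': factor to M → stmt M' with M' → stmt | ε.

S → then | A A | else S'; M → else A else | stmt M'; A → else | M | stmt stmt | S; S' → ε | S; M' → stmt | ε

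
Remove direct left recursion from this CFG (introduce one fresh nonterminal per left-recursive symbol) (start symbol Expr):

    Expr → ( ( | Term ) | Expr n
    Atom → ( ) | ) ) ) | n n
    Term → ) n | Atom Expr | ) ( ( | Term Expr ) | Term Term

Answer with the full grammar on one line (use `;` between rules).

Directly left-recursive nonterminals: Expr, Term.
For Expr: α = {n}, β = {( (, Term )}. Rewrite as Expr → β Expr1 and Expr1 → α Expr1 | ε.
For Term: α = {Expr ), Term}, β = {) n, Atom Expr, ) ( (}. Rewrite as Term → β Term1 and Term1 → α Term1 | ε.

Expr → ( ( Expr1 | Term ) Expr1; Atom → ( ) | ) ) ) | n n; Term → ) n Term1 | Atom Expr Term1 | ) ( ( Term1; Expr1 → n Expr1 | epsilon; Term1 → Expr ) Term1 | Term Term1 | epsilon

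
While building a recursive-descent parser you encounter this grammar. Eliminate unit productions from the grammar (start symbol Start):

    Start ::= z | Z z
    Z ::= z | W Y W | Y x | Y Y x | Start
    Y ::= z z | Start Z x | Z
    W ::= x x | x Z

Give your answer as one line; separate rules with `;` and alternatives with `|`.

Start ::= z | Z z; Z ::= z | W Y W | Y x | Y Y x | Z z; Y ::= z | W Y W | Y x | Y Y x | Z z | z z | Start Z x; W ::= x x | x Z

Unit pairs: Y ⇒* {Start, Z}; Z ⇒* {Start}.
For every A with A ⇒* B via unit rules, add B's non-unit alternatives to A; then delete every rule of the form X → Y.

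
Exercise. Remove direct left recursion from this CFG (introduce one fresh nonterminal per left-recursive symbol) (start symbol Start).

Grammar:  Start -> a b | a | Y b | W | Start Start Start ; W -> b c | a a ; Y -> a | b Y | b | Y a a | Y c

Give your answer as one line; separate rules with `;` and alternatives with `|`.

Start -> a b Start1 | a Start1 | Y b Start1 | W Start1; W -> b c | a a; Y -> a Y1 | b Y Y1 | b Y1; Start1 -> Start Start Start1 | ε; Y1 -> a a Y1 | c Y1 | ε

Left recursion appears on Start, Y.
For Start: α = {Start Start}, β = {a b, a, Y b, W}. Rewrite as Start → β Start1 and Start1 → α Start1 | ε.
For Y: α = {a a, c}, β = {a, b Y, b}. Rewrite as Y → β Y1 and Y1 → α Y1 | ε.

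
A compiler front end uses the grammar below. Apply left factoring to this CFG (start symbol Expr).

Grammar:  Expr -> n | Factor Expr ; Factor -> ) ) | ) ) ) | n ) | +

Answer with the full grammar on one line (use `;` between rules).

Expr -> n | Factor Expr; Factor -> n ) | + | ) ) Factor1; Factor1 -> epsilon | )

Factor has alternatives sharing prefix ') )': factor to Factor → ) ) Factor1 with Factor1 → ε | ).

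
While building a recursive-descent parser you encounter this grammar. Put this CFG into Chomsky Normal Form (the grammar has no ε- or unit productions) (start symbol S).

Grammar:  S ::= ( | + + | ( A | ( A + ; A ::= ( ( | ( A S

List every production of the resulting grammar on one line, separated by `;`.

Introduce a nonterminal for each terminal appearing in a rule of length ≥ 2: X1 → +, X2 → (.
Binarize each right-hand side of length ≥ 3 by chaining fresh nonterminals (Y1, Y2, …): affected rules were S → X2 A X1; A → X2 A S.

S ::= ( | X1 X1 | X2 A | X2 Y1; A ::= X2 X2 | X2 Y2; X1 ::= +; X2 ::= (; Y1 ::= A X1; Y2 ::= A S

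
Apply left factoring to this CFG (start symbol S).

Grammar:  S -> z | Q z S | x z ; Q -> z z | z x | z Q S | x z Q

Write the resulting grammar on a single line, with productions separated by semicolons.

S -> z | Q z S | x z; Q -> x z Q | z Q'; Q' -> z | x | Q S

Q has alternatives sharing prefix 'z': factor to Q → z Q' with Q' → z | x | Q S.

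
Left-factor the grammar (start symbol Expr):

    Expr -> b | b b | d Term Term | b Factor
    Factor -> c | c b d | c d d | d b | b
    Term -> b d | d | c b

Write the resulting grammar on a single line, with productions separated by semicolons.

Expr has alternatives sharing prefix 'b': factor to Expr → b Expr1 with Expr1 → ε | b | Factor.
Factor has alternatives sharing prefix 'c': factor to Factor → c Factor1 with Factor1 → ε | b d | d d.

Expr -> d Term Term | b Expr1; Factor -> d b | b | c Factor1; Term -> b d | d | c b; Expr1 -> ε | b | Factor; Factor1 -> ε | b d | d d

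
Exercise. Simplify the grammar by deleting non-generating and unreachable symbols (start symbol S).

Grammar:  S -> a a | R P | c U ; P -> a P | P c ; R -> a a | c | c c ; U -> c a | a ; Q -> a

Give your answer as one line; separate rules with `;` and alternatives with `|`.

S -> a a | c U; U -> c a | a

Generating nonterminals: {Q, R, S, U}.
Reachable from S after that: {S, U}.
Removed useless symbols: {P, Q, R} and every production mentioning them.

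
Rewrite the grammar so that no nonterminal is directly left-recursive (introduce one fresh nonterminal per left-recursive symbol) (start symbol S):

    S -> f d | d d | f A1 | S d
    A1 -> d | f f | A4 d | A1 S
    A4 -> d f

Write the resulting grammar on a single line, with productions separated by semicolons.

Directly left-recursive nonterminals: S, A1.
For S: α = {d}, β = {f d, d d, f A1}. Rewrite as S → β S' and S' → α S' | ε.
For A1: α = {S}, β = {d, f f, A4 d}. Rewrite as A1 → β A1' and A1' → α A1' | ε.

S -> f d S' | d d S' | f A1 S'; A1 -> d A1' | f f A1' | A4 d A1'; A4 -> d f; S' -> d S' | ε; A1' -> S A1' | ε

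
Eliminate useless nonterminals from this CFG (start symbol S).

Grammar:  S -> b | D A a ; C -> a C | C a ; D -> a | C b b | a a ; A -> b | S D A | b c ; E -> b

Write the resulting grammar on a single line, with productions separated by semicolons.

Generating nonterminals: {A, D, E, S}.
Reachable from S after that: {A, D, S}.
Removed useless symbols: {C, E} and every production mentioning them.

S -> b | D A a; D -> a | a a; A -> b | S D A | b c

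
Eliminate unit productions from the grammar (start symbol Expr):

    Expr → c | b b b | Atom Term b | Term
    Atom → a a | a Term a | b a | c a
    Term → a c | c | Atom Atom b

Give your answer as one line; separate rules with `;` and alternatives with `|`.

Unit pairs: Expr ⇒* {Term}.
Replace each nonterminal's rules with the union of the non-unit rules of every nonterminal it unit-derives.

Expr → a c | c | Atom Atom b | b b b | Atom Term b; Atom → a a | a Term a | b a | c a; Term → a c | c | Atom Atom b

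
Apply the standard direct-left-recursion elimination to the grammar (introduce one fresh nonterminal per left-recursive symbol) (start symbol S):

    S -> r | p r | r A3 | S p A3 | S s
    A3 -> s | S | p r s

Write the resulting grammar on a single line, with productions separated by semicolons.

S -> r S' | p r S' | r A3 S'; A3 -> s | S | p r s; S' -> p A3 S' | s S' | ε

S is directly left-recursive.
For S: α = {p A3, s}, β = {r, p r, r A3}. Rewrite as S → β S' and S' → α S' | ε.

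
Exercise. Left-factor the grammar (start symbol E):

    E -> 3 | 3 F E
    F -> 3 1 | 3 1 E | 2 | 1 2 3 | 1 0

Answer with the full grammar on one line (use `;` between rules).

E has alternatives sharing prefix '3': factor to E → 3 E' with E' → ε | F E.
F has alternatives sharing prefix '3 1': factor to F → 3 1 F' with F' → ε | E.
F has alternatives sharing prefix '1': factor to F → 1 F'' with F'' → 2 3 | 0.

E -> 3 E'; F -> 2 | 3 1 F' | 1 F''; E' -> ε | F E; F' -> ε | E; F'' -> 2 3 | 0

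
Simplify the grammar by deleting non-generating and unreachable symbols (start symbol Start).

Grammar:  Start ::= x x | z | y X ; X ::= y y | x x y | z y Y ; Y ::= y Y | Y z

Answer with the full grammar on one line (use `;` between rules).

Start ::= x x | z | y X; X ::= y y | x x y

Generating nonterminals: {Start, X}.
Reachable from Start after that: {Start, X}.
Removed useless symbols: {Y} and every production mentioning them.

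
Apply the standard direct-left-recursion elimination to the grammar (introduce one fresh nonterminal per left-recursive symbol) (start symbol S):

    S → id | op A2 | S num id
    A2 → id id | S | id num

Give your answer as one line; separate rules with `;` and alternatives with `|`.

S → id S' | op A2 S'; A2 → id id | S | id num; S' → num id S' | ε

Left recursion appears on S.
For S: α = {num id}, β = {id, op A2}. Rewrite as S → β S' and S' → α S' | ε.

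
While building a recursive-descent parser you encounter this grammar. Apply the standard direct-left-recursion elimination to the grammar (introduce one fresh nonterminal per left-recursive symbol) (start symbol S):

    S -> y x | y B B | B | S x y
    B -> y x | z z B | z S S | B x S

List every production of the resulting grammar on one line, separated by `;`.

Directly left-recursive nonterminals: S, B.
For S: α = {x y}, β = {y x, y B B, B}. Rewrite as S → β S' and S' → α S' | ε.
For B: α = {x S}, β = {y x, z z B, z S S}. Rewrite as B → β B' and B' → α B' | ε.

S -> y x S' | y B B S' | B S'; B -> y x B' | z z B B' | z S S B'; S' -> x y S' | ε; B' -> x S B' | ε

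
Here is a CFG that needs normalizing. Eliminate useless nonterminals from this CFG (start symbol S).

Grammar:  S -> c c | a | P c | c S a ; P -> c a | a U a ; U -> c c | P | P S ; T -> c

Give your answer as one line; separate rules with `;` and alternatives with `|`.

Generating nonterminals: {P, S, T, U}.
Reachable from S after that: {P, S, U}.
Removed useless symbols: {T} and every production mentioning them.

S -> c c | a | P c | c S a; P -> c a | a U a; U -> c c | P | P S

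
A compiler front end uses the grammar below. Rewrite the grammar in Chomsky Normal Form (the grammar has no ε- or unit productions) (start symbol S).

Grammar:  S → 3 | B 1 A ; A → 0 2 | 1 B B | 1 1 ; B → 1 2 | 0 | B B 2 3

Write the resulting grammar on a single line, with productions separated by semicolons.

S → 3 | B Y1; A → X2 X3 | X1 Y2 | X1 X1; B → X1 X3 | 0 | B Y3; X1 → 1; X2 → 0; X3 → 2; X4 → 3; Y1 → X1 A; Y2 → B B; Y3 → B Y4; Y4 → X3 X4

Introduce a nonterminal for each terminal appearing in a rule of length ≥ 2: X1 → 1, X2 → 0, X3 → 2, X4 → 3.
Binarize each right-hand side of length ≥ 3 by chaining fresh nonterminals (Y1, Y2, …): affected rules were S → B X1 A; A → X1 B B; B → B B X3 X4.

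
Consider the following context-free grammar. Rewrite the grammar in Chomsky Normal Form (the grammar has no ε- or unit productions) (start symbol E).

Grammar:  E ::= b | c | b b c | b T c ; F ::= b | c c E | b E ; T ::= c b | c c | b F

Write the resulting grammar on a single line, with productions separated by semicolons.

E ::= b | c | X1 Y1 | X1 Y2; F ::= b | X2 Y3 | X1 E; T ::= X2 X1 | X2 X2 | X1 F; X1 ::= b; X2 ::= c; Y1 ::= X1 X2; Y2 ::= T X2; Y3 ::= X2 E

Introduce a nonterminal for each terminal appearing in a rule of length ≥ 2: X1 → b, X2 → c.
Binarize each right-hand side of length ≥ 3 by chaining fresh nonterminals (Y1, Y2, …): affected rules were E → X1 X1 X2; E → X1 T X2; F → X2 X2 E.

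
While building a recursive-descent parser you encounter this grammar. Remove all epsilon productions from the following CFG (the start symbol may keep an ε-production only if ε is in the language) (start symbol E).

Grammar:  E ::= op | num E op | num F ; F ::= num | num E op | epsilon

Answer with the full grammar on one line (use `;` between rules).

E ::= op | num E op | num F | num; F ::= num | num E op

The nullable symbols are {F}.
ε ∉ L(G), so no ε-production is kept.
Expand every rule over subsets of its nullable positions: E → num F gives num F | num.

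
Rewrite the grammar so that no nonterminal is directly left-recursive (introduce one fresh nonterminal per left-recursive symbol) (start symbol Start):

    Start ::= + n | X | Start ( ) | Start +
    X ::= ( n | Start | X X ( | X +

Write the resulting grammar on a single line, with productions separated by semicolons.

Left recursion appears on Start, X.
For Start: α = {( ), +}, β = {+ n, X}. Rewrite as Start → β Start1 and Start1 → α Start1 | ε.
For X: α = {X (, +}, β = {( n, Start}. Rewrite as X → β X1 and X1 → α X1 | ε.

Start ::= + n Start1 | X Start1; X ::= ( n X1 | Start X1; Start1 ::= ( ) Start1 | + Start1 | ε; X1 ::= X ( X1 | + X1 | ε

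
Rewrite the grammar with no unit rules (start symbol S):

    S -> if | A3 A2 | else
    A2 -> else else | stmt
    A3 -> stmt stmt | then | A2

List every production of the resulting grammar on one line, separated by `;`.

Unit pairs: A3 ⇒* {A2}.
For every A with A ⇒* B via unit rules, add B's non-unit alternatives to A; then delete every rule of the form X → Y.

S -> if | A3 A2 | else; A2 -> else else | stmt; A3 -> else else | stmt | stmt stmt | then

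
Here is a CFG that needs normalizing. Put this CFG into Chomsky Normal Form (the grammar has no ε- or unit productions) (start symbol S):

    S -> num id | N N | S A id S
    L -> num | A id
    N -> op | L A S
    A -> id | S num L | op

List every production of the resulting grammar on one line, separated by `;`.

Introduce a nonterminal for each terminal appearing in a rule of length ≥ 2: X1 → num, X2 → id.
Binarize each right-hand side of length ≥ 3 by chaining fresh nonterminals (Y1, Y2, …): affected rules were S → S A X2 S; N → L A S; A → S X1 L.

S -> X1 X2 | N N | S Y1; L -> num | A X2; N -> op | L Y3; A -> id | S Y4 | op; X1 -> num; X2 -> id; Y1 -> A Y2; Y2 -> X2 S; Y3 -> A S; Y4 -> X1 L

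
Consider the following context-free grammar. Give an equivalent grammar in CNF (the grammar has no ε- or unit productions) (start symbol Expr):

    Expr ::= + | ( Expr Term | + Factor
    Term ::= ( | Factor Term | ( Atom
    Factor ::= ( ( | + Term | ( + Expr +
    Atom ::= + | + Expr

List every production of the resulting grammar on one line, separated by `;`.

Introduce a nonterminal for each terminal appearing in a rule of length ≥ 2: X1 → (, X2 → +.
Binarize each right-hand side of length ≥ 3 by chaining fresh nonterminals (Y1, Y2, …): affected rules were Expr → X1 Expr Term; Factor → X1 X2 Expr X2.

Expr ::= + | X1 Y1 | X2 Factor; Term ::= ( | Factor Term | X1 Atom; Factor ::= X1 X1 | X2 Term | X1 Y2; Atom ::= + | X2 Expr; X1 ::= (; X2 ::= +; Y1 ::= Expr Term; Y2 ::= X2 Y3; Y3 ::= Expr X2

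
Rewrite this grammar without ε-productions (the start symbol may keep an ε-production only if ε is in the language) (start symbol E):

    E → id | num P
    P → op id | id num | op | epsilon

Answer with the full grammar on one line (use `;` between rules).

Nullable nonterminals: {P}.
ε ∉ L(G), so no ε-production is kept.
Expand every rule over subsets of its nullable positions: E → num P gives num P | num.

E → id | num P | num; P → op id | id num | op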